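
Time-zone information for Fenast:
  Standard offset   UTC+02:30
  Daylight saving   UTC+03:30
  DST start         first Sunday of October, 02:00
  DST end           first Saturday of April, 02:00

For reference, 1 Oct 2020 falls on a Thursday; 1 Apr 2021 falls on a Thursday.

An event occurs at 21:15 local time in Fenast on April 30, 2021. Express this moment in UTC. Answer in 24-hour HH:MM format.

18:45

1 October 2020 is a Thursday, so the first Sunday is October 4.
1 April 2021 is a Thursday, so the first Saturday is April 3.
April 30, 2021 does not fall between 4 October 2020 and 3 April 2021, so daylight saving is not in effect and Fenast is at UTC+02:30.
21:15 local − 2h30m = 18:45 UTC.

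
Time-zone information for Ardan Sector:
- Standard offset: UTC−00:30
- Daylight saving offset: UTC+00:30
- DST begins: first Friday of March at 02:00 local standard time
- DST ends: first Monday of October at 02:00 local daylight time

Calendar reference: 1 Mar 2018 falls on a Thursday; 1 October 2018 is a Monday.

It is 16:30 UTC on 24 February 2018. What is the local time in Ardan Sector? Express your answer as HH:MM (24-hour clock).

1 March 2018 is a Thursday, so the first Friday is March 2.
1 October 2018 is a Monday, so the first Monday is October 1.
At the standard offset (UTC−00:30), 16:30 UTC − 0h30m = 16:00 Ardan Sector standard time.
The standard-time date in Ardan Sector, 24 February 2018, is outside the daylight-saving period (2 March – 1 October), so Ardan Sector is on standard time, UTC−00:30.
16:30 UTC − 0h30m = 16:00 local.

16:00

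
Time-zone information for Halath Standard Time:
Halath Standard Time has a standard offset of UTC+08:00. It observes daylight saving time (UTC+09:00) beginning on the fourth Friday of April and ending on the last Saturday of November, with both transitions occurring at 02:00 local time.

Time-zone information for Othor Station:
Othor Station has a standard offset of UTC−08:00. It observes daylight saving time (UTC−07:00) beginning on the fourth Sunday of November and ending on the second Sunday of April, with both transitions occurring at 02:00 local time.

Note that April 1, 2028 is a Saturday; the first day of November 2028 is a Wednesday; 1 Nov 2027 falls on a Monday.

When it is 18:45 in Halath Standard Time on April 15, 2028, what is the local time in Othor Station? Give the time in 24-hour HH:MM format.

1 April 2028 is a Saturday, so the first Friday is April 7 and the fourth is April 28.
1 November 2028 is a Wednesday, so Saturdays fall on 4, 11, 18, 25; the last is November 25.
April 15, 2028 does not fall between 28 April and 25 November, so daylight saving is not in effect and Halath Standard Time is at UTC+08:00.
18:45 Halath Standard Time − 8h = 10:45 UTC.
1 November 2027 is a Monday, so the first Sunday is November 7 and the fourth is November 28.
1 April 2028 is a Saturday, so the first Sunday is April 2 and the second is April 9.
At the standard offset (UTC−08:00), 10:45 UTC − 8h = 02:45 Othor Station standard time.
The standard-time date in Othor Station, April 15, 2028, is outside the daylight-saving period (28 November 2027 – 9 April 2028), so Othor Station is on standard time, UTC−08:00.
10:45 UTC − 8h = 02:45 Othor Station.

02:45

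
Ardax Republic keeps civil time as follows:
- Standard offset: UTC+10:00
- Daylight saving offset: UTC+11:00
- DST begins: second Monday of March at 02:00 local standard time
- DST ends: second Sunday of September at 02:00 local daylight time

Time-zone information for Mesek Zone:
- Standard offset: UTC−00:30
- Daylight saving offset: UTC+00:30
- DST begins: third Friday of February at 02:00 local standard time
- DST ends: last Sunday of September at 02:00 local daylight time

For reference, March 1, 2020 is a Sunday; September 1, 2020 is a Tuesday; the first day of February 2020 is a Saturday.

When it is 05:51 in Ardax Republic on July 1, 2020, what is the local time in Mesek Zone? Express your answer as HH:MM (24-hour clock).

1 March 2020 is a Sunday, so the first Monday is March 2 and the second is March 9.
1 September 2020 is a Tuesday, so the first Sunday is September 6 and the second is September 13.
Daylight saving runs 9 March – 13 September; July 1, 2020 is inside that window, so Ardax Republic is at UTC+11:00.
05:51 Ardax Republic − 11h = 18:51 UTC (rolling into the previous day, 30 June 2020).
1 February 2020 is a Saturday, so the first Friday is February 7 and the third is February 21.
1 September 2020 is a Tuesday, so Sundays fall on 6, 13, 20, 27; the last is September 27.
At the standard offset (UTC−00:30), 18:51 UTC − 0h30m = 18:21 Mesek Zone standard time.
Daylight saving runs 21 February – 27 September; the standard-time date in Mesek Zone, June 30, 2020, is inside that window, so Mesek Zone is at UTC+00:30.
18:51 UTC + 0h30m = 19:21 Mesek Zone.

19:21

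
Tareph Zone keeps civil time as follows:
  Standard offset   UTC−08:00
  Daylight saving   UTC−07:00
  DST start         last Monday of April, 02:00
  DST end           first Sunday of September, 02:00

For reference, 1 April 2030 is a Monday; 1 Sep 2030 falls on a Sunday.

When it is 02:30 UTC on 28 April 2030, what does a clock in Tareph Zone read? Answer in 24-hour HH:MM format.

1 April 2030 is a Monday, so Mondays fall on 1, 8, 15, 22, 29; the last is April 29.
1 September 2030 is a Sunday, so the first Sunday is September 1.
At the standard offset (UTC−08:00), 02:30 UTC − 8h = 18:30 Tareph Zone standard time (rolling into the previous day, 27 April 2030).
The standard-time date in Tareph Zone, 27 April 2030, does not fall between 29 April and 1 September, so daylight saving is not in effect and Tareph Zone is at UTC−08:00.
02:30 UTC − 8h = 18:30 local (rolling into the previous day, 27 April 2030).

18:30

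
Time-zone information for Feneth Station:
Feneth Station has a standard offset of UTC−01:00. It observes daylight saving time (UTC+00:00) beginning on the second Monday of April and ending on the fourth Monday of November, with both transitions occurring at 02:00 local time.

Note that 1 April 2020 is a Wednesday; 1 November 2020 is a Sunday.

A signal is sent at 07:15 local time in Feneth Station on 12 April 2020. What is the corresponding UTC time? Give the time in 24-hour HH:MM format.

1 April 2020 is a Wednesday, so the first Monday is April 6 and the second is April 13.
1 November 2020 is a Sunday, so the first Monday is November 2 and the fourth is November 23.
12 April 2020 is outside the daylight-saving period (13 April – 23 November), so Feneth Station is on standard time, UTC−01:00.
07:15 local + 1h = 08:15 UTC.

08:15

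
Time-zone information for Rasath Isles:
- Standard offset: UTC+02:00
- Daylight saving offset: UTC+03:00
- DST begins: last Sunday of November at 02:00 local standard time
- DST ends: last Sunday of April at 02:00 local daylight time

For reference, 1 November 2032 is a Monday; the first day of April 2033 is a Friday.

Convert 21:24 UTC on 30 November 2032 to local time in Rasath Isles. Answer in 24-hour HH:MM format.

1 November 2032 is a Monday, so Sundays fall on 7, 14, 21, 28; the last is November 28.
1 April 2033 is a Friday, so Sundays fall on 3, 10, 17, 24; the last is April 24.
At the standard offset (UTC+02:00), 21:24 UTC + 2h = 23:24 Rasath Isles standard time.
The standard-time date in Rasath Isles, 30 November 2032, falls between 28 November 2032 and 24 April 2033, so daylight saving is in effect and Rasath Isles is at UTC+03:00.
21:24 UTC + 3h = 00:24 local (rolling into the next day, 1 December 2032).

00:24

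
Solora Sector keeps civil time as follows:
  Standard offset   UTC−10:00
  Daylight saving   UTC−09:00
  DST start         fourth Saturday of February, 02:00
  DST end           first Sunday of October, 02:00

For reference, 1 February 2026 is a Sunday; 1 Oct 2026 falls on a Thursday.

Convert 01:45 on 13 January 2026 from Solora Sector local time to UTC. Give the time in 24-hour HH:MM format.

1 February 2026 is a Sunday, so the first Saturday is February 7 and the fourth is February 28.
1 October 2026 is a Thursday, so the first Sunday is October 4.
13 January 2026 does not fall between 28 February and 4 October, so daylight saving is not in effect and Solora Sector is at UTC−10:00.
01:45 local + 10h = 11:45 UTC.

11:45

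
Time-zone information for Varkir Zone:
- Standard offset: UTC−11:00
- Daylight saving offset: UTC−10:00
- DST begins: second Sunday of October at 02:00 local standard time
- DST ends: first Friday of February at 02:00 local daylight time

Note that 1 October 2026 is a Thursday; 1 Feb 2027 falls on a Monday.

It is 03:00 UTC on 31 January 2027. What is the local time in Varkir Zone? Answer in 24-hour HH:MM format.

17:00

1 October 2026 is a Thursday, so the first Sunday is October 4 and the second is October 11.
1 February 2027 is a Monday, so the first Friday is February 5.
At the standard offset (UTC−11:00), 03:00 UTC − 11h = 16:00 Varkir Zone standard time (rolling into the previous day, 30 January 2027).
Daylight saving runs 11 October 2026 – 5 February 2027; the standard-time date in Varkir Zone, 30 January 2027, is inside that window, so Varkir Zone is at UTC−10:00.
03:00 UTC − 10h = 17:00 local (rolling into the previous day, 30 January 2027).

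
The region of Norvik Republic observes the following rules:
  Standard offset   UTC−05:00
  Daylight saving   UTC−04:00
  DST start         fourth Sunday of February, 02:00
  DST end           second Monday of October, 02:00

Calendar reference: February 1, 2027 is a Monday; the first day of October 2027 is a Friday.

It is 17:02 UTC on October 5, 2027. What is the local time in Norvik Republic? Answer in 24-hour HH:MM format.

13:02

1 February 2027 is a Monday, so the first Sunday is February 7 and the fourth is February 28.
1 October 2027 is a Friday, so the first Monday is October 4 and the second is October 11.
At the standard offset (UTC−05:00), 17:02 UTC − 5h = 12:02 Norvik Republic standard time.
Daylight saving runs 28 February – 11 October; the standard-time date in Norvik Republic, October 5, 2027, is inside that window, so Norvik Republic is at UTC−04:00.
17:02 UTC − 4h = 13:02 local.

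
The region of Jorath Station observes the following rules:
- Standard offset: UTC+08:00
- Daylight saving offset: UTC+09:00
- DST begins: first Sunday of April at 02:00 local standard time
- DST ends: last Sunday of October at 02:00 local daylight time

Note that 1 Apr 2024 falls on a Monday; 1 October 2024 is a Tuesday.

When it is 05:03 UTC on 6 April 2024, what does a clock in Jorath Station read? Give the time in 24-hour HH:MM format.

13:03

1 April 2024 is a Monday, so the first Sunday is April 7.
1 October 2024 is a Tuesday, so Sundays fall on 6, 13, 20, 27; the last is October 27.
At the standard offset (UTC+08:00), 05:03 UTC + 8h = 13:03 Jorath Station standard time.
Daylight saving runs 7 April – 27 October; the standard-time date in Jorath Station, 6 April 2024, is outside that window, so Jorath Station is on standard time at UTC+08:00.
05:03 UTC + 8h = 13:03 local.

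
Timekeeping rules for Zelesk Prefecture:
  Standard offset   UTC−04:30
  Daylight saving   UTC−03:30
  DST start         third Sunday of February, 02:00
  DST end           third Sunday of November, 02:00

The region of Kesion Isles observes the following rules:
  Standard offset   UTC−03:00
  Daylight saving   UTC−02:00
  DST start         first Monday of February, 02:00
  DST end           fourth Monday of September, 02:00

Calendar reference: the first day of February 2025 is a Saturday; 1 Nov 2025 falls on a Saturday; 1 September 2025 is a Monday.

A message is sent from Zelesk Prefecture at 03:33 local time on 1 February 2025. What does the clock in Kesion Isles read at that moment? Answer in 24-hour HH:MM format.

05:03

1 February 2025 is a Saturday, so the first Sunday is February 2 and the third is February 16.
1 November 2025 is a Saturday, so the first Sunday is November 2 and the third is November 16.
Daylight saving runs 16 February – 16 November; 1 February 2025 is outside that window, so Zelesk Prefecture is on standard time at UTC−04:30.
03:33 Zelesk Prefecture + 4h30m = 08:03 UTC.
1 February 2025 is a Saturday, so the first Monday is February 3.
1 September 2025 is a Monday, so the first Monday is September 1 and the fourth is September 22.
At the standard offset (UTC−03:00), 08:03 UTC − 3h = 05:03 Kesion Isles standard time.
The standard-time date in Kesion Isles, 1 February 2025, is outside the daylight-saving period (3 February – 22 September), so Kesion Isles is on standard time, UTC−03:00.
08:03 UTC − 3h = 05:03 Kesion Isles.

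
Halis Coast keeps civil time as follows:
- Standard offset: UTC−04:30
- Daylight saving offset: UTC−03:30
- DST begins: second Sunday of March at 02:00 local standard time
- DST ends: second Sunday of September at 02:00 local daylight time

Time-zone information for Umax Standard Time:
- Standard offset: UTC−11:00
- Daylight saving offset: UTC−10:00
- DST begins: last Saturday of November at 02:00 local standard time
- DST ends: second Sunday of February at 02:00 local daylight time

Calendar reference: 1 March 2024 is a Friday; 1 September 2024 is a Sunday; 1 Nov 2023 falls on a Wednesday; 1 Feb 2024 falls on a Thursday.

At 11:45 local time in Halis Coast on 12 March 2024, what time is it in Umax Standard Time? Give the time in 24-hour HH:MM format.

1 March 2024 is a Friday, so the first Sunday is March 3 and the second is March 10.
1 September 2024 is a Sunday, so the first Sunday is September 1 and the second is September 8.
Daylight saving runs 10 March – 8 September; 12 March 2024 is inside that window, so Halis Coast is at UTC−03:30.
11:45 Halis Coast + 3h30m = 15:15 UTC.
1 November 2023 is a Wednesday, so Saturdays fall on 4, 11, 18, 25; the last is November 25.
1 February 2024 is a Thursday, so the first Sunday is February 4 and the second is February 11.
At the standard offset (UTC−11:00), 15:15 UTC − 11h = 04:15 Umax Standard Time standard time.
The standard-time date in Umax Standard Time, 12 March 2024, does not fall between 25 November 2023 and 11 February 2024, so daylight saving is not in effect and Umax Standard Time is at UTC−11:00.
15:15 UTC − 11h = 04:15 Umax Standard Time.

04:15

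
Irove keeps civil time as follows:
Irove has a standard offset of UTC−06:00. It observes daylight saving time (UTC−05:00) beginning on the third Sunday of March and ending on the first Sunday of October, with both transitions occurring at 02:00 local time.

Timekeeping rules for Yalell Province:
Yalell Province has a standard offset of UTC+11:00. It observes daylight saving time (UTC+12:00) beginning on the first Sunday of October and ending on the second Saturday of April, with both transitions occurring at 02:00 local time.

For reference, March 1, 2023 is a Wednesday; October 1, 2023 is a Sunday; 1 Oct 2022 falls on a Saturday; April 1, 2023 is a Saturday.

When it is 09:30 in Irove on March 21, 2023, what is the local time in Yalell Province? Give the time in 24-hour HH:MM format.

02:30

1 March 2023 is a Wednesday, so the first Sunday is March 5 and the third is March 19.
1 October 2023 is a Sunday, so the first Sunday is October 1.
March 21, 2023 falls between 19 March and 1 October, so daylight saving is in effect and Irove is at UTC−05:00.
09:30 Irove + 5h = 14:30 UTC.
1 October 2022 is a Saturday, so the first Sunday is October 2.
1 April 2023 is a Saturday, so the first Saturday is April 1 and the second is April 8.
At the standard offset (UTC+11:00), 14:30 UTC + 11h = 01:30 Yalell Province standard time (rolling into the next day, 22 March 2023).
The standard-time date in Yalell Province, March 22, 2023, lies within the daylight-saving period (2 October 2022 – 8 April 2023), so Yalell Province is on daylight time, UTC+12:00.
14:30 UTC + 12h = 02:30 Yalell Province (rolling into the next day, 22 March 2023).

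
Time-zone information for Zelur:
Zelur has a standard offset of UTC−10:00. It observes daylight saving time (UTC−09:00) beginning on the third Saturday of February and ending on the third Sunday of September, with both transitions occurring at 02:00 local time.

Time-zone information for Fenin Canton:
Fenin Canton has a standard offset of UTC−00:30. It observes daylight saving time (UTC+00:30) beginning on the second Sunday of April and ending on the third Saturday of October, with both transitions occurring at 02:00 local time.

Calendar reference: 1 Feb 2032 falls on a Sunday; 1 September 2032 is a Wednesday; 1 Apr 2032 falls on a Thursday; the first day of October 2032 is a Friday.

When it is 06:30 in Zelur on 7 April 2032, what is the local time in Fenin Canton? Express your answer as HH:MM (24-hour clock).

15:00

1 February 2032 is a Sunday, so the first Saturday is February 7 and the third is February 21.
1 September 2032 is a Wednesday, so the first Sunday is September 5 and the third is September 19.
Daylight saving runs 21 February – 19 September; 7 April 2032 is inside that window, so Zelur is at UTC−09:00.
06:30 Zelur + 9h = 15:30 UTC.
1 April 2032 is a Thursday, so the first Sunday is April 4 and the second is April 11.
1 October 2032 is a Friday, so the first Saturday is October 2 and the third is October 16.
At the standard offset (UTC−00:30), 15:30 UTC − 0h30m = 15:00 Fenin Canton standard time.
The standard-time date in Fenin Canton, 7 April 2032, does not fall between 11 April and 16 October, so daylight saving is not in effect and Fenin Canton is at UTC−00:30.
15:30 UTC − 0h30m = 15:00 Fenin Canton.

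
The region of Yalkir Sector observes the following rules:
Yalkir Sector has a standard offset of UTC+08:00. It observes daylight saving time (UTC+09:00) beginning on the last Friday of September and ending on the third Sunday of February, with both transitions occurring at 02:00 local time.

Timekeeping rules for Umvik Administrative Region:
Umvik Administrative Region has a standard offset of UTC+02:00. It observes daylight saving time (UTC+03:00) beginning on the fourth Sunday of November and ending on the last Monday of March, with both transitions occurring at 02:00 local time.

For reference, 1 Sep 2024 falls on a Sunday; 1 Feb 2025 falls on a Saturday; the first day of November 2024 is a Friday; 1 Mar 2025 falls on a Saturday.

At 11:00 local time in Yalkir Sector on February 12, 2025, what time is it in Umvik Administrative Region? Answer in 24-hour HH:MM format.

1 September 2024 is a Sunday, so Fridays fall on 6, 13, 20, 27; the last is September 27.
1 February 2025 is a Saturday, so the first Sunday is February 2 and the third is February 16.
February 12, 2025 falls between 27 September 2024 and 16 February 2025, so daylight saving is in effect and Yalkir Sector is at UTC+09:00.
11:00 Yalkir Sector − 9h = 02:00 UTC.
1 November 2024 is a Friday, so the first Sunday is November 3 and the fourth is November 24.
1 March 2025 is a Saturday, so Mondays fall on 3, 10, 17, 24, 31; the last is March 31.
At the standard offset (UTC+02:00), 02:00 UTC + 2h = 04:00 Umvik Administrative Region standard time.
The standard-time date in Umvik Administrative Region, February 12, 2025, falls between 24 November 2024 and 31 March 2025, so daylight saving is in effect and Umvik Administrative Region is at UTC+03:00.
02:00 UTC + 3h = 05:00 Umvik Administrative Region.

05:00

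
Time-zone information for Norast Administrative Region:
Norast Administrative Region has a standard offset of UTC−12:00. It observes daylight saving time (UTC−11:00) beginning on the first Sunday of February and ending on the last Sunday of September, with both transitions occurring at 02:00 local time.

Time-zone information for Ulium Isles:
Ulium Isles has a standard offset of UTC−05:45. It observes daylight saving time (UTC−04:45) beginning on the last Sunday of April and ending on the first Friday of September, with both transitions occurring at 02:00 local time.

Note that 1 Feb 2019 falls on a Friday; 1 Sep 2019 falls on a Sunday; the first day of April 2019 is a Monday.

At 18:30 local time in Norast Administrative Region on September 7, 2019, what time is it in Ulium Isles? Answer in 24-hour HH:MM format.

23:45

1 February 2019 is a Friday, so the first Sunday is February 3.
1 September 2019 is a Sunday, so Sundays fall on 1, 8, 15, 22, 29; the last is September 29.
September 7, 2019 falls between 3 February and 29 September, so daylight saving is in effect and Norast Administrative Region is at UTC−11:00.
18:30 Norast Administrative Region + 11h = 05:30 UTC (rolling into the next day, 8 September 2019).
1 April 2019 is a Monday, so Sundays fall on 7, 14, 21, 28; the last is April 28.
1 September 2019 is a Sunday, so the first Friday is September 6.
At the standard offset (UTC−05:45), 05:30 UTC − 5h45m = 23:45 Ulium Isles standard time (rolling into the previous day, 7 September 2019).
The standard-time date in Ulium Isles, September 7, 2019, does not fall between 28 April and 6 September, so daylight saving is not in effect and Ulium Isles is at UTC−05:45.
05:30 UTC − 5h45m = 23:45 Ulium Isles (rolling into the previous day, 7 September 2019).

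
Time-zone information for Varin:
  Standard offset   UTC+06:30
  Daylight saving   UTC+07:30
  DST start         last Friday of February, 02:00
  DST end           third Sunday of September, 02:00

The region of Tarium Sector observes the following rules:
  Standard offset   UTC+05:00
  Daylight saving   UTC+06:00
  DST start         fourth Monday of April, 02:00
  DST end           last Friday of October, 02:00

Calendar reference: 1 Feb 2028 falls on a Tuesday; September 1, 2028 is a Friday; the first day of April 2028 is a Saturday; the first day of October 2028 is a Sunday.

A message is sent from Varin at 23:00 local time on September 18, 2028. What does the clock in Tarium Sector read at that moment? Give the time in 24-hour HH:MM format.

1 February 2028 is a Tuesday, so Fridays fall on 4, 11, 18, 25; the last is February 25.
1 September 2028 is a Friday, so the first Sunday is September 3 and the third is September 17.
Daylight saving runs 25 February – 17 September; September 18, 2028 is outside that window, so Varin is on standard time at UTC+06:30.
23:00 Varin − 6h30m = 16:30 UTC.
1 April 2028 is a Saturday, so the first Monday is April 3 and the fourth is April 24.
1 October 2028 is a Sunday, so Fridays fall on 6, 13, 20, 27; the last is October 27.
At the standard offset (UTC+05:00), 16:30 UTC + 5h = 21:30 Tarium Sector standard time.
Daylight saving runs 24 April – 27 October; the standard-time date in Tarium Sector, September 18, 2028, is inside that window, so Tarium Sector is at UTC+06:00.
16:30 UTC + 6h = 22:30 Tarium Sector.

22:30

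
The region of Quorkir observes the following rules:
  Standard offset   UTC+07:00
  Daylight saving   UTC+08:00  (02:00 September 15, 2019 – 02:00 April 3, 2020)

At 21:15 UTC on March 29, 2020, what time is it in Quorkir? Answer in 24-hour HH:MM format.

At the standard offset (UTC+07:00), 21:15 UTC + 7h = 04:15 Quorkir standard time (rolling into the next day, 30 March 2020).
The standard-time date in Quorkir, March 30, 2020, lies within the daylight-saving period (15 September 2019 – 3 April 2020), so Quorkir is on daylight time, UTC+08:00.
21:15 UTC + 8h = 05:15 local (rolling into the next day, 30 March 2020).

05:15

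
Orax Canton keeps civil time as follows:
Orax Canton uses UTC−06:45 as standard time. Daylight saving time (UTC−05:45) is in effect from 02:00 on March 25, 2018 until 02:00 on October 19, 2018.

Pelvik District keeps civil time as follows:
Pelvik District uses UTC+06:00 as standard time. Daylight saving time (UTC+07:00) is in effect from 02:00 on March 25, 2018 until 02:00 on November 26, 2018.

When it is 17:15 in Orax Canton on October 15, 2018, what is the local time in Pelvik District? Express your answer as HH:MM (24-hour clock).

October 15, 2018 falls between 25 March and 19 October, so daylight saving is in effect and Orax Canton is at UTC−05:45.
17:15 Orax Canton + 5h45m = 23:00 UTC.
At the standard offset (UTC+06:00), 23:00 UTC + 6h = 05:00 Pelvik District standard time (rolling into the next day, 16 October 2018).
The standard-time date in Pelvik District, October 16, 2018, lies within the daylight-saving period (25 March – 26 November), so Pelvik District is on daylight time, UTC+07:00.
23:00 UTC + 7h = 06:00 Pelvik District (rolling into the next day, 16 October 2018).

06:00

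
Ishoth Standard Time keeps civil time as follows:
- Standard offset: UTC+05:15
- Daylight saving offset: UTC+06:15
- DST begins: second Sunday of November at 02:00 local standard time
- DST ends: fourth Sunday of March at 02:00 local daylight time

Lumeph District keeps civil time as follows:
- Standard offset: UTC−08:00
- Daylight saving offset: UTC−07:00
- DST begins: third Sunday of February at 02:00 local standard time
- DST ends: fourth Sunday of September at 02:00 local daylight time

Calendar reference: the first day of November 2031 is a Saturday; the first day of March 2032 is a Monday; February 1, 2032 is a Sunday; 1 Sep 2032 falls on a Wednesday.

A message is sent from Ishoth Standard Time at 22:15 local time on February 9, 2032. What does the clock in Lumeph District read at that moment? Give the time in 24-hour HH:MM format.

1 November 2031 is a Saturday, so the first Sunday is November 2 and the second is November 9.
1 March 2032 is a Monday, so the first Sunday is March 7 and the fourth is March 28.
February 9, 2032 lies within the daylight-saving period (9 November 2031 – 28 March 2032), so Ishoth Standard Time is on daylight time, UTC+06:15.
22:15 Ishoth Standard Time − 6h15m = 16:00 UTC.
1 February 2032 is a Sunday, so the first Sunday is February 1 and the third is February 15.
1 September 2032 is a Wednesday, so the first Sunday is September 5 and the fourth is September 26.
At the standard offset (UTC−08:00), 16:00 UTC − 8h = 08:00 Lumeph District standard time.
The standard-time date in Lumeph District, February 9, 2032, is outside the daylight-saving period (15 February – 26 September), so Lumeph District is on standard time, UTC−08:00.
16:00 UTC − 8h = 08:00 Lumeph District.

08:00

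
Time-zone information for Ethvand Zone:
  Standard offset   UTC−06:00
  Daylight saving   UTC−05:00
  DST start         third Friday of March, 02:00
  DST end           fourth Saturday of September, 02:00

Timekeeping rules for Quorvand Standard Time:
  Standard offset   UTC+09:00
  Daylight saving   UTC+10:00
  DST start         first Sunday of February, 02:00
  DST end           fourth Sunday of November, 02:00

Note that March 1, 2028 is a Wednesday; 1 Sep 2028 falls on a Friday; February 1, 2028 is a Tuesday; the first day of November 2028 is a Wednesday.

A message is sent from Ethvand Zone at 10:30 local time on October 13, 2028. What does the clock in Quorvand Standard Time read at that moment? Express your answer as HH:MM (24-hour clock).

02:30

1 March 2028 is a Wednesday, so the first Friday is March 3 and the third is March 17.
1 September 2028 is a Friday, so the first Saturday is September 2 and the fourth is September 23.
Daylight saving runs 17 March – 23 September; October 13, 2028 is outside that window, so Ethvand Zone is on standard time at UTC−06:00.
10:30 Ethvand Zone + 6h = 16:30 UTC.
1 February 2028 is a Tuesday, so the first Sunday is February 6.
1 November 2028 is a Wednesday, so the first Sunday is November 5 and the fourth is November 26.
At the standard offset (UTC+09:00), 16:30 UTC + 9h = 01:30 Quorvand Standard Time standard time (rolling into the next day, 14 October 2028).
The standard-time date in Quorvand Standard Time, October 14, 2028, falls between 6 February and 26 November, so daylight saving is in effect and Quorvand Standard Time is at UTC+10:00.
16:30 UTC + 10h = 02:30 Quorvand Standard Time (rolling into the next day, 14 October 2028).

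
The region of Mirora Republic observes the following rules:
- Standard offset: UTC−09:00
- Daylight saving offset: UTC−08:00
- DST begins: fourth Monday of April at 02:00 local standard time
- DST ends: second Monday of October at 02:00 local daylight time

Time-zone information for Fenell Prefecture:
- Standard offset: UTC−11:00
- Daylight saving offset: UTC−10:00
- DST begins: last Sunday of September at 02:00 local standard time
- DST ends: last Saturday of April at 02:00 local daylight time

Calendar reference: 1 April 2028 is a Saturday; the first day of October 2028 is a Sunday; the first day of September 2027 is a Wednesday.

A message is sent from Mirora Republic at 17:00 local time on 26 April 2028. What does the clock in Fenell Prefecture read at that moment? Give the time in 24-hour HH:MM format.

15:00

1 April 2028 is a Saturday, so the first Monday is April 3 and the fourth is April 24.
1 October 2028 is a Sunday, so the first Monday is October 2 and the second is October 9.
26 April 2028 falls between 24 April and 9 October, so daylight saving is in effect and Mirora Republic is at UTC−08:00.
17:00 Mirora Republic + 8h = 01:00 UTC (rolling into the next day, 27 April 2028).
1 September 2027 is a Wednesday, so Sundays fall on 5, 12, 19, 26; the last is September 26.
1 April 2028 is a Saturday, so Saturdays fall on 1, 8, 15, 22, 29; the last is April 29.
At the standard offset (UTC−11:00), 01:00 UTC − 11h = 14:00 Fenell Prefecture standard time (rolling into the previous day, 26 April 2028).
Daylight saving runs 26 September 2027 – 29 April 2028; the standard-time date in Fenell Prefecture, 26 April 2028, is inside that window, so Fenell Prefecture is at UTC−10:00.
01:00 UTC − 10h = 15:00 Fenell Prefecture (rolling into the previous day, 26 April 2028).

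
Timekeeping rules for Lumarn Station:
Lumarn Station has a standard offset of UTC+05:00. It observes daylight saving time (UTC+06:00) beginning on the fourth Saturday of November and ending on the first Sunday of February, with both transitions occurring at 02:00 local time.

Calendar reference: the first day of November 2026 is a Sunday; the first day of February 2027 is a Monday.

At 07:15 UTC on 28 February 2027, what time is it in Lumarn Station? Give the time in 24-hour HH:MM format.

12:15

1 November 2026 is a Sunday, so the first Saturday is November 7 and the fourth is November 28.
1 February 2027 is a Monday, so the first Sunday is February 7.
At the standard offset (UTC+05:00), 07:15 UTC + 5h = 12:15 Lumarn Station standard time.
The standard-time date in Lumarn Station, 28 February 2027, is outside the daylight-saving period (28 November 2026 – 7 February 2027), so Lumarn Station is on standard time, UTC+05:00.
07:15 UTC + 5h = 12:15 local.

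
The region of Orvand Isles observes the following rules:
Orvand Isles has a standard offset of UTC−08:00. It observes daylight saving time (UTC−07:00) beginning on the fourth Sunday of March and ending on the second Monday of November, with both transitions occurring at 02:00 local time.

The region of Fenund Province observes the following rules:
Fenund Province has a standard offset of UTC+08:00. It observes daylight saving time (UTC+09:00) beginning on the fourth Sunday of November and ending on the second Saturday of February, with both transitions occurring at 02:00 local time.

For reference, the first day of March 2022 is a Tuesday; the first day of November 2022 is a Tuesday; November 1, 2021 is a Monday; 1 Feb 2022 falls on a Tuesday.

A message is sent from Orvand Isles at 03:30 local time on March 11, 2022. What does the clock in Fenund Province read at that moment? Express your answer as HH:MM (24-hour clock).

1 March 2022 is a Tuesday, so the first Sunday is March 6 and the fourth is March 27.
1 November 2022 is a Tuesday, so the first Monday is November 7 and the second is November 14.
March 11, 2022 does not fall between 27 March and 14 November, so daylight saving is not in effect and Orvand Isles is at UTC−08:00.
03:30 Orvand Isles + 8h = 11:30 UTC.
1 November 2021 is a Monday, so the first Sunday is November 7 and the fourth is November 28.
1 February 2022 is a Tuesday, so the first Saturday is February 5 and the second is February 12.
At the standard offset (UTC+08:00), 11:30 UTC + 8h = 19:30 Fenund Province standard time.
Daylight saving runs 28 November 2021 – 12 February 2022; the standard-time date in Fenund Province, March 11, 2022, is outside that window, so Fenund Province is on standard time at UTC+08:00.
11:30 UTC + 8h = 19:30 Fenund Province.

19:30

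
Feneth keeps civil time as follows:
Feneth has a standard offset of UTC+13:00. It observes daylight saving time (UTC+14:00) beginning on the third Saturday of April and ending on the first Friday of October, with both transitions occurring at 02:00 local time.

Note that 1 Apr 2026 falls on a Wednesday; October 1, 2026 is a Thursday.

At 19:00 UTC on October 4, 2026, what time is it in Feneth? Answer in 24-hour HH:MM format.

1 April 2026 is a Wednesday, so the first Saturday is April 4 and the third is April 18.
1 October 2026 is a Thursday, so the first Friday is October 2.
At the standard offset (UTC+13:00), 19:00 UTC + 13h = 08:00 Feneth standard time (rolling into the next day, 5 October 2026).
The standard-time date in Feneth, October 5, 2026, is outside the daylight-saving period (18 April – 2 October), so Feneth is on standard time, UTC+13:00.
19:00 UTC + 13h = 08:00 local (rolling into the next day, 5 October 2026).

08:00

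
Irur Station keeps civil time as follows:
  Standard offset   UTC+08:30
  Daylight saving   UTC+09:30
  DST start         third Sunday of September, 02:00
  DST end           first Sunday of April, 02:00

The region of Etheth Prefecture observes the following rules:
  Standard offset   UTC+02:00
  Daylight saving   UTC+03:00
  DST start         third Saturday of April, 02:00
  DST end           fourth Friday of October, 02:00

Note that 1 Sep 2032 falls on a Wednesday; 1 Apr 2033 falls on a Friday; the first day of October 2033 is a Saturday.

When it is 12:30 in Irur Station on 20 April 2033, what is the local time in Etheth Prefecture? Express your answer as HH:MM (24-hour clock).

1 September 2032 is a Wednesday, so the first Sunday is September 5 and the third is September 19.
1 April 2033 is a Friday, so the first Sunday is April 3.
Daylight saving runs 19 September 2032 – 3 April 2033; 20 April 2033 is outside that window, so Irur Station is on standard time at UTC+08:30.
12:30 Irur Station − 8h30m = 04:00 UTC.
1 April 2033 is a Friday, so the first Saturday is April 2 and the third is April 16.
1 October 2033 is a Saturday, so the first Friday is October 7 and the fourth is October 28.
At the standard offset (UTC+02:00), 04:00 UTC + 2h = 06:00 Etheth Prefecture standard time.
The standard-time date in Etheth Prefecture, 20 April 2033, lies within the daylight-saving period (16 April – 28 October), so Etheth Prefecture is on daylight time, UTC+03:00.
04:00 UTC + 3h = 07:00 Etheth Prefecture.

07:00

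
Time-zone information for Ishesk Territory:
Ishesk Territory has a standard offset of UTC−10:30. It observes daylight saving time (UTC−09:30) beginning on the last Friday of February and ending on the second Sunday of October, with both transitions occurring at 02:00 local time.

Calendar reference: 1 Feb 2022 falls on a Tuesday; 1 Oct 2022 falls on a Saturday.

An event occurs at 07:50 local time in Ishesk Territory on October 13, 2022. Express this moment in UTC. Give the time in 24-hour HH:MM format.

1 February 2022 is a Tuesday, so Fridays fall on 4, 11, 18, 25; the last is February 25.
1 October 2022 is a Saturday, so the first Sunday is October 2 and the second is October 9.
Daylight saving runs 25 February – 9 October; October 13, 2022 is outside that window, so Ishesk Territory is on standard time at UTC−10:30.
07:50 local + 10h30m = 18:20 UTC.

18:20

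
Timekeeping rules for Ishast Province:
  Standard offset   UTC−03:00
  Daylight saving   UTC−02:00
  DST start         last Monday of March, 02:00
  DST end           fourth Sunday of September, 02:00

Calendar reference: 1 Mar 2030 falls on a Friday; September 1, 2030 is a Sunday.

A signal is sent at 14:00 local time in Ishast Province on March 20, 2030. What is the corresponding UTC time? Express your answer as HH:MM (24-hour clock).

17:00

1 March 2030 is a Friday, so Mondays fall on 4, 11, 18, 25; the last is March 25.
1 September 2030 is a Sunday, so the first Sunday is September 1 and the fourth is September 22.
March 20, 2030 is outside the daylight-saving period (25 March – 22 September), so Ishast Province is on standard time, UTC−03:00.
14:00 local + 3h = 17:00 UTC.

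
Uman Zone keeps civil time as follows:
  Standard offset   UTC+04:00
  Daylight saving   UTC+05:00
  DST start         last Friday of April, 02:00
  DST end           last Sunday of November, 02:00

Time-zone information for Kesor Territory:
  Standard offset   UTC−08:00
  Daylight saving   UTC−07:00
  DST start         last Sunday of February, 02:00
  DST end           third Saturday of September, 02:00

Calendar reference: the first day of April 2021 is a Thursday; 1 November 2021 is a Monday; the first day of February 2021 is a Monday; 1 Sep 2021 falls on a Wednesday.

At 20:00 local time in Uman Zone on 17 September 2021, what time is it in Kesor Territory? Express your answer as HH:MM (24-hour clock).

08:00

1 April 2021 is a Thursday, so Fridays fall on 2, 9, 16, 23, 30; the last is April 30.
1 November 2021 is a Monday, so Sundays fall on 7, 14, 21, 28; the last is November 28.
17 September 2021 falls between 30 April and 28 November, so daylight saving is in effect and Uman Zone is at UTC+05:00.
20:00 Uman Zone − 5h = 15:00 UTC.
1 February 2021 is a Monday, so Sundays fall on 7, 14, 21, 28; the last is February 28.
1 September 2021 is a Wednesday, so the first Saturday is September 4 and the third is September 18.
At the standard offset (UTC−08:00), 15:00 UTC − 8h = 07:00 Kesor Territory standard time.
The standard-time date in Kesor Territory, 17 September 2021, falls between 28 February and 18 September, so daylight saving is in effect and Kesor Territory is at UTC−07:00.
15:00 UTC − 7h = 08:00 Kesor Territory.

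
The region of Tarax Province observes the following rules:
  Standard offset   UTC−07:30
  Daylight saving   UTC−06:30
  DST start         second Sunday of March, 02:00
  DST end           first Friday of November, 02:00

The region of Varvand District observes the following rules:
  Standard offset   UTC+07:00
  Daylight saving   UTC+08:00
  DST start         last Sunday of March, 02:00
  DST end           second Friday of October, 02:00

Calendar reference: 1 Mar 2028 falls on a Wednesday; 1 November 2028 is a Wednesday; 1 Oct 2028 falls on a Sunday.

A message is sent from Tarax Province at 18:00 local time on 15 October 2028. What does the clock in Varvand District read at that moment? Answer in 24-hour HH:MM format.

07:30

1 March 2028 is a Wednesday, so the first Sunday is March 5 and the second is March 12.
1 November 2028 is a Wednesday, so the first Friday is November 3.
15 October 2028 lies within the daylight-saving period (12 March – 3 November), so Tarax Province is on daylight time, UTC−06:30.
18:00 Tarax Province + 6h30m = 00:30 UTC (rolling into the next day, 16 October 2028).
1 March 2028 is a Wednesday, so Sundays fall on 5, 12, 19, 26; the last is March 26.
1 October 2028 is a Sunday, so the first Friday is October 6 and the second is October 13.
At the standard offset (UTC+07:00), 00:30 UTC + 7h = 07:30 Varvand District standard time.
The standard-time date in Varvand District, 16 October 2028, is outside the daylight-saving period (26 March – 13 October), so Varvand District is on standard time, UTC+07:00.
00:30 UTC + 7h = 07:30 Varvand District.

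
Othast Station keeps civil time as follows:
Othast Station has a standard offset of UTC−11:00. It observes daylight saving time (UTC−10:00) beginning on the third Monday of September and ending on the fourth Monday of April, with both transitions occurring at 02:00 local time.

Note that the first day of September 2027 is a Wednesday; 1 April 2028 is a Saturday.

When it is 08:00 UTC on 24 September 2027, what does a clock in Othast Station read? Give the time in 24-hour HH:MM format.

1 September 2027 is a Wednesday, so the first Monday is September 6 and the third is September 20.
1 April 2028 is a Saturday, so the first Monday is April 3 and the fourth is April 24.
At the standard offset (UTC−11:00), 08:00 UTC − 11h = 21:00 Othast Station standard time (rolling into the previous day, 23 September 2027).
The standard-time date in Othast Station, 23 September 2027, lies within the daylight-saving period (20 September 2027 – 24 April 2028), so Othast Station is on daylight time, UTC−10:00.
08:00 UTC − 10h = 22:00 local (rolling into the previous day, 23 September 2027).

22:00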